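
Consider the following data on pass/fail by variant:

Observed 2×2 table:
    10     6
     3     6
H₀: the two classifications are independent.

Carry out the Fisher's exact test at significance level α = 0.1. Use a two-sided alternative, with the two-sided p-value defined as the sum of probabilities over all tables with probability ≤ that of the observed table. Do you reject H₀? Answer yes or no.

reject H₀: no

Margins: r₁=16, r₂=9, c₁=13, c₂=12, n=25
p_obs = C(16,10)·C(9,3)/C(25,13); sum pmf over tables with pmf ≤ p_obs
p-value (two-sided) = 0.22619
At α=0.1: p ≥ α → fail to reject H₀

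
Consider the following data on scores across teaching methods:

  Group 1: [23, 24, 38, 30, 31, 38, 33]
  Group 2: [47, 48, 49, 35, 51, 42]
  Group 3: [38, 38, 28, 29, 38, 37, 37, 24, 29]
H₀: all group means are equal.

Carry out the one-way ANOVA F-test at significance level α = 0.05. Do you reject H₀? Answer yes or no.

reject H₀: yes

Group means [31.00, 45.33, 33.11], grand mean 35.773
SSB = Σnᵢ(x̄ᵢ−x̄)² = 771.641; SSW = ΣΣ(x−x̄ᵢ)² = 634.222
MSB = 771.641/2 = 385.8207; MSW = 634.222/19 = 33.3801
F = MSB/MSW = 11.5584
df = (2, 19)
p-value (upper-tail) = 0.00052
At α=0.05: p < α → reject H₀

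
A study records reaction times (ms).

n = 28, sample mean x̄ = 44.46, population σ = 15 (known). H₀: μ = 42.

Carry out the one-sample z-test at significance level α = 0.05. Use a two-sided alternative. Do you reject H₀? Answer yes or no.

reject H₀: no

SE = σ/√n = 15/√28 = 2.8347
z = (x̄−μ₀)/SE = (44.46−42)/2.8347 = 0.8678
p-value (two-sided) = 0.38550
At α=0.05: p ≥ α → fail to reject H₀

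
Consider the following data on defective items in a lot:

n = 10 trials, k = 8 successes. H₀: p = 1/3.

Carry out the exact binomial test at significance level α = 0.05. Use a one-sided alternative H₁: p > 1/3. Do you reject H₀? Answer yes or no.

Exact binomial: n=10, k=8, p₀=1/3=0.3333
P(X≥8) from Σ C(n,i)·p₀^i·(1−p₀)^(n−i)
p-value (one-sided, H₁ greater) = 0.00340
At α=0.05: p < α → reject H₀

reject H₀: yes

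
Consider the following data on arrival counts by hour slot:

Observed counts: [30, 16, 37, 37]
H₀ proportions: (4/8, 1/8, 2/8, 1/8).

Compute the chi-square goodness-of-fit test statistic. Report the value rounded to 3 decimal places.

test statistic = 48.967

n = 120; E_i = n·p_i = [60.00, 15.00, 30.00, 15.00]
χ² = (30−60.00)²/60.00 + (16−15.00)²/15.00 + (37−30.00)²/30.00 + (37−15.00)²/15.00 = 48.9667
df = 3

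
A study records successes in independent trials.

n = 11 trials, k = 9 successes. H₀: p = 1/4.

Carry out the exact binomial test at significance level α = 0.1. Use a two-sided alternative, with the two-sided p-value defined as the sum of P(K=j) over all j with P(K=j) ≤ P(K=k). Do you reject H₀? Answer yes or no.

reject H₀: yes

Exact binomial: n=11, k=9, p₀=1/4=0.2500
P(X=j) = C(n,j)·p₀^j·(1−p₀)^(n−j); p = Σ P(X=j) over j with P(X=j) ≤ P(X=9)
p-value (two-sided) = 0.00013
At α=0.1: p < α → reject H₀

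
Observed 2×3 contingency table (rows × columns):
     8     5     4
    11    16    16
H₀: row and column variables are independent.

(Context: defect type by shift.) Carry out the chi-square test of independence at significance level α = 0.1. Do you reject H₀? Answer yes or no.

Row totals [17, 43], col totals [19, 21, 20], n=60
χ² = (8−5.38)²/5.38 + (5−5.95)²/5.95 + (4−5.67)²/5.67 + (11−13.62)²/13.62 + (16−15.05)²/15.05 + (16−14.33)²/14.33 = 2.6704
df = 2
p-value (upper-tail) = 0.26311
At α=0.1: p ≥ α → fail to reject H₀

reject H₀: no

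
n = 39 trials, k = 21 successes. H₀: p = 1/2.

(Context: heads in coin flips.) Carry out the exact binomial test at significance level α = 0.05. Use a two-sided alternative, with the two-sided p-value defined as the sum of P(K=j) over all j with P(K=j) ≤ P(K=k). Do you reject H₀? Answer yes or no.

Exact binomial: n=39, k=21, p₀=1/2=0.5000
P(X=j) = C(n,j)·p₀^j·(1−p₀)^(n−j); p = Σ P(X=j) over j with P(X=j) ≤ P(X=21)
p-value (two-sided) = 0.74926
At α=0.05: p ≥ α → fail to reject H₀

reject H₀: no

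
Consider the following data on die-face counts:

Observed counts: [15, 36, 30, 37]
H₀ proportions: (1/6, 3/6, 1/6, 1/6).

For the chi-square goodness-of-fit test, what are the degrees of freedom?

degrees of freedom = 3

df = k − 1 = 4 − 1 = 3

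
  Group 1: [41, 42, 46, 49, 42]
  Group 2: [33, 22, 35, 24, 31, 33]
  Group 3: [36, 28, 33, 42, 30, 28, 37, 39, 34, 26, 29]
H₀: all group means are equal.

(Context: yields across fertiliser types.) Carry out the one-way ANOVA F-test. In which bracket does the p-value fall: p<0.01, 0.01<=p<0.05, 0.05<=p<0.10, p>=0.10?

p-value bracket: p<0.01

Group means [44.00, 29.67, 32.91], grand mean 34.545
SSB = Σnᵢ(x̄ᵢ−x̄)² = 619.212; SSW = ΣΣ(x−x̄ᵢ)² = 456.242
MSB = 619.212/2 = 309.6061; MSW = 456.242/19 = 24.0128
F = MSB/MSW = 12.8934
df = (2, 19)
p-value (upper-tail) = 0.00029
→ bracket: p<0.01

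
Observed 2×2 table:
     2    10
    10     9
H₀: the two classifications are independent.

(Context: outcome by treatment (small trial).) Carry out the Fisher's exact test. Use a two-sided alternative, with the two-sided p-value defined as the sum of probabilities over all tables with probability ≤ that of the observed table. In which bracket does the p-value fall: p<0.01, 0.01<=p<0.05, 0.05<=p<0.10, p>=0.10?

p-value bracket: 0.05<=p<0.10

Margins: r₁=12, r₂=19, c₁=12, c₂=19, n=31
p_obs = C(12,2)·C(19,10)/C(31,12); sum pmf over tables with pmf ≤ p_obs
p-value (two-sided) = 0.06518
→ bracket: 0.05<=p<0.10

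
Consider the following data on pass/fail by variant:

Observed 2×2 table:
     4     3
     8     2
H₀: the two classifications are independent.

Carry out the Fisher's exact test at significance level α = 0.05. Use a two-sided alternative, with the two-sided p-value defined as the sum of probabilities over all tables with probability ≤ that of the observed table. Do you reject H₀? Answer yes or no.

Margins: r₁=7, r₂=10, c₁=12, c₂=5, n=17
p_obs = C(7,4)·C(10,8)/C(17,12); sum pmf over tables with pmf ≤ p_obs
p-value (two-sided) = 0.59276
At α=0.05: p ≥ α → fail to reject H₀

reject H₀: no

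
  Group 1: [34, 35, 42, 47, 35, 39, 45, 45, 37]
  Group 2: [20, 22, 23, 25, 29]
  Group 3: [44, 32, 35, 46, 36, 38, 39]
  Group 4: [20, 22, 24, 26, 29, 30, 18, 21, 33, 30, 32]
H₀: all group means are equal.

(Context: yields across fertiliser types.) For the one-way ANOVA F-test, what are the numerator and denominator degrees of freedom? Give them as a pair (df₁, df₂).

k = 4 groups, N = 32 total
df = (k−1, N−k) = (4−1, 32−4) = (3, 28)

degrees of freedom = [3, 28]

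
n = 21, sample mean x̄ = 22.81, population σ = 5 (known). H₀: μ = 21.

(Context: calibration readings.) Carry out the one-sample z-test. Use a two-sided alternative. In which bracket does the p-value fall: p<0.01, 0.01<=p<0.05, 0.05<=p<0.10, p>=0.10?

SE = σ/√n = 5/√21 = 1.0911
z = (x̄−μ₀)/SE = (22.81−21)/1.0911 = 1.6589
p-value (two-sided) = 0.09714
→ bracket: 0.05<=p<0.10

p-value bracket: 0.05<=p<0.10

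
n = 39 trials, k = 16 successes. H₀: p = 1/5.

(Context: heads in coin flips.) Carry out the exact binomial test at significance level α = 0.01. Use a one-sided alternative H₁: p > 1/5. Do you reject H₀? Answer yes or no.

Exact binomial: n=39, k=16, p₀=1/5=0.2000
P(X≥16) from Σ C(n,i)·p₀^i·(1−p₀)^(n−i)
p-value (one-sided, H₁ greater) = 0.00216
At α=0.01: p < α → reject H₀

reject H₀: yes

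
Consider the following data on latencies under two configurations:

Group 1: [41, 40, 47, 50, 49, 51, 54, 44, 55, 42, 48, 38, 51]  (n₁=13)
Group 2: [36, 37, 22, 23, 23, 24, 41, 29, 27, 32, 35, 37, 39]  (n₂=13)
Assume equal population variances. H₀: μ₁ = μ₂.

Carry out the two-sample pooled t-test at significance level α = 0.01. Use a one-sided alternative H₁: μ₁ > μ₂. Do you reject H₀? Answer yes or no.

x̄₁=46.923, s₁=5.469, n₁=13
x̄₂=31.154, s₂=6.805, n₂=13
s_p² = [12·5.469² + 12·6.805²]/24 = 38.1090
SE = √(s_p²·(1/13+1/13)) = 2.4213
t = (46.923−31.154)/2.4213 = 6.5126
df = 24
p-value (one-sided, H₁ greater) = 0.00000
At α=0.01: p < α → reject H₀

reject H₀: yes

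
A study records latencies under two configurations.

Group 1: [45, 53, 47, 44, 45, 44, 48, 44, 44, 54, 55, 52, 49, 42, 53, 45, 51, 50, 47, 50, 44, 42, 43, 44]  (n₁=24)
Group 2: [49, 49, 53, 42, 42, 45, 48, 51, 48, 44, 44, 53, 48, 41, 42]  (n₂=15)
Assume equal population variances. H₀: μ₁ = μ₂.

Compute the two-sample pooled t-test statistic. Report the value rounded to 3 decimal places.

x̄₁=47.292, s₁=4.059, n₁=24
x̄₂=46.600, s₂=4.050, n₂=15
s_p² = [23·4.059² + 14·4.050²]/37 = 16.4475
SE = √(s_p²·(1/24+1/15)) = 1.3348
t = (47.292−46.600)/1.3348 = 0.5182
df = 37

test statistic = 0.518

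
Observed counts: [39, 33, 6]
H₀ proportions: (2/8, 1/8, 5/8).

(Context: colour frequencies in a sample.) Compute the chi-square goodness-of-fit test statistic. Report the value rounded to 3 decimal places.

test statistic = 112.431

n = 78; E_i = n·p_i = [19.50, 9.75, 48.75]
χ² = (39−19.50)²/19.50 + (33−9.75)²/9.75 + (6−48.75)²/48.75 = 112.4308
df = 2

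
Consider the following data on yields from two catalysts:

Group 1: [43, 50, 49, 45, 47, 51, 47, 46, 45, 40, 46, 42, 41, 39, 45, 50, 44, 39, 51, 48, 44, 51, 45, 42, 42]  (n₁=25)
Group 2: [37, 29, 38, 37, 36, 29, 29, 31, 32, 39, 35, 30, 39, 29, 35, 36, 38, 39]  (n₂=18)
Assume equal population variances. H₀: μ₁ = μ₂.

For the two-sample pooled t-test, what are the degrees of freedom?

degrees of freedom = 41

df = n₁ + n₂ − 2 = 25 + 18 − 2 = 41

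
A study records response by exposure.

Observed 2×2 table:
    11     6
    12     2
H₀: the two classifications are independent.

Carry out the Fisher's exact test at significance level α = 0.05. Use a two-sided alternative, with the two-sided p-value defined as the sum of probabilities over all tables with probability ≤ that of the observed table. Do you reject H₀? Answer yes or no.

Margins: r₁=17, r₂=14, c₁=23, c₂=8, n=31
p_obs = C(17,11)·C(14,12)/C(31,23); sum pmf over tables with pmf ≤ p_obs
p-value (two-sided) = 0.23991
At α=0.05: p ≥ α → fail to reject H₀

reject H₀: no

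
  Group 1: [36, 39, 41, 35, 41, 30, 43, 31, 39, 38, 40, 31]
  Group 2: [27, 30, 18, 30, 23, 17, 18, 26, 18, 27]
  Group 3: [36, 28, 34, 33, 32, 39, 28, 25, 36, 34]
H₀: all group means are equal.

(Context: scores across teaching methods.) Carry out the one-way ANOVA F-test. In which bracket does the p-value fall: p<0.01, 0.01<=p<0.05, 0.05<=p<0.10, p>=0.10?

p-value bracket: p<0.01

Group means [37.00, 23.40, 32.50], grand mean 31.344
SSB = Σnᵢ(x̄ᵢ−x̄)² = 1028.319; SSW = ΣΣ(x−x̄ᵢ)² = 628.900
MSB = 1028.319/2 = 514.1594; MSW = 628.900/29 = 21.6862
F = MSB/MSW = 23.7091
df = (2, 29)
p-value (upper-tail) = 0.00000
→ bracket: p<0.01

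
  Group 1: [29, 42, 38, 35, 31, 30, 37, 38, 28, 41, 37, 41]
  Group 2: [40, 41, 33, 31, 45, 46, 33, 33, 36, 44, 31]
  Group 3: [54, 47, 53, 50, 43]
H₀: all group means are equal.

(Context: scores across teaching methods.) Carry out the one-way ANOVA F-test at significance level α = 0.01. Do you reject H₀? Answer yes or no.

Group means [35.58, 37.55, 49.40], grand mean 38.821
SSB = Σnᵢ(x̄ᵢ−x̄)² = 703.263; SSW = ΣΣ(x−x̄ᵢ)² = 686.844
MSB = 703.263/2 = 351.6316; MSW = 686.844/25 = 27.4738
F = MSB/MSW = 12.7988
df = (2, 25)
p-value (upper-tail) = 0.00015
At α=0.01: p < α → reject H₀

reject H₀: yes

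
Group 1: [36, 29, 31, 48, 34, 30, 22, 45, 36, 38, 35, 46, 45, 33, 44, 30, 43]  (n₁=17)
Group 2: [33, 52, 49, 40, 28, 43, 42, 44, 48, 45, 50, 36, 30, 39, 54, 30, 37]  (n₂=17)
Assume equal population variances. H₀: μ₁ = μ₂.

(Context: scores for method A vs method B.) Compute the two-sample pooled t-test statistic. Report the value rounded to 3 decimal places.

test statistic = -1.668

x̄₁=36.765, s₁=7.370, n₁=17
x̄₂=41.176, s₂=8.041, n₂=17
s_p² = [16·7.370² + 16·8.041²]/32 = 59.4853
SE = √(s_p²·(1/17+1/17)) = 2.6454
t = (36.765−41.176)/2.6454 = -1.6677
df = 32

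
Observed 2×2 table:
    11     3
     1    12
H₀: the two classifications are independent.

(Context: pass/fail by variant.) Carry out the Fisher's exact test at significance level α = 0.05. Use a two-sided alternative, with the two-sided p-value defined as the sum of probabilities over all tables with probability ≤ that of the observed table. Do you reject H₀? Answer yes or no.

Margins: r₁=14, r₂=13, c₁=12, c₂=15, n=27
p_obs = C(14,11)·C(13,1)/C(27,12); sum pmf over tables with pmf ≤ p_obs
p-value (two-sided) = 0.00034
At α=0.05: p < α → reject H₀

reject H₀: yes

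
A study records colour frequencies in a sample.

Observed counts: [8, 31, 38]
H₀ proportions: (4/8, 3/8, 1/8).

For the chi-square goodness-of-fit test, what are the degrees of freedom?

degrees of freedom = 2

df = k − 1 = 3 − 1 = 2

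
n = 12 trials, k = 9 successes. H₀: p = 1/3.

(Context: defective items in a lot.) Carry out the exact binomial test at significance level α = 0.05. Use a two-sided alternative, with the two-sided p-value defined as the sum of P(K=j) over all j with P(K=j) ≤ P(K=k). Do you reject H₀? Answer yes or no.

reject H₀: yes

Exact binomial: n=12, k=9, p₀=1/3=0.3333
P(X=j) = C(n,j)·p₀^j·(1−p₀)^(n−j); p = Σ P(X=j) over j with P(X=j) ≤ P(X=9)
p-value (two-sided) = 0.00386
At α=0.05: p < α → reject H₀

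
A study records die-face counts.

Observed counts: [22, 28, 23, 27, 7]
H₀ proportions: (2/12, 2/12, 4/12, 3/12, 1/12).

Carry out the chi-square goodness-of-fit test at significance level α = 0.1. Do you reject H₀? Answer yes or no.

reject H₀: yes

n = 107; E_i = n·p_i = [17.83, 17.83, 35.67, 26.75, 8.92]
χ² = (22−17.83)²/17.83 + (28−17.83)²/17.83 + (23−35.67)²/35.67 + (27−26.75)²/26.75 + (7−8.92)²/8.92 = 11.6822
df = 4
p-value (upper-tail) = 0.01988
At α=0.1: p < α → reject H₀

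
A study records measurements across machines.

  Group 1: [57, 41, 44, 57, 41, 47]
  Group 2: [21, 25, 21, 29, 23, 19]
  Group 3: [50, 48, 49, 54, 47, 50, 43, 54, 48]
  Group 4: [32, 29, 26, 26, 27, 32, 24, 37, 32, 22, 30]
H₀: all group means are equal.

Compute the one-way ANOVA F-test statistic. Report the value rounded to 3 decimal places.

test statistic = 59.433

Group means [47.83, 23.00, 49.22, 28.82], grand mean 37.031
SSB = Σnᵢ(x̄ᵢ−x̄)² = 3960.943; SSW = ΣΣ(x−x̄ᵢ)² = 622.025
MSB = 3960.943/3 = 1320.3145; MSW = 622.025/28 = 22.2152
F = MSB/MSW = 59.4330
df = (3, 28)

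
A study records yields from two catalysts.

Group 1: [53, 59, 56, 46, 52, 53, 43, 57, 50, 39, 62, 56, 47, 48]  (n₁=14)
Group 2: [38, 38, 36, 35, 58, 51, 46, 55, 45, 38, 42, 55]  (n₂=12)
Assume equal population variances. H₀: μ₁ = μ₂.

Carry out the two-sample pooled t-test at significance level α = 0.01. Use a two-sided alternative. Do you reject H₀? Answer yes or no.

x̄₁=51.500, s₁=6.418, n₁=14
x̄₂=44.750, s₂=8.214, n₂=12
s_p² = [13·6.418² + 11·8.214²]/24 = 53.2396
SE = √(s_p²·(1/14+1/12)) = 2.8704
t = (51.500−44.750)/2.8704 = 2.3516
df = 24
p-value (two-sided) = 0.02724
At α=0.01: p ≥ α → fail to reject H₀

reject H₀: no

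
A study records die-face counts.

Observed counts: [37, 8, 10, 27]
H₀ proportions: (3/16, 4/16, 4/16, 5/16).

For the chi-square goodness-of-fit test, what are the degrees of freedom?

df = k − 1 = 4 − 1 = 3

degrees of freedom = 3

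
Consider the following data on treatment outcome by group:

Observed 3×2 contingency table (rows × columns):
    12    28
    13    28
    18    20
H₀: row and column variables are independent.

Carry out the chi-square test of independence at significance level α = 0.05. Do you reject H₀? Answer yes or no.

reject H₀: no

Row totals [40, 41, 38], col totals [43, 76], n=119
χ² = (12−14.45)²/14.45 + (28−25.55)²/25.55 + (13−14.82)²/14.82 + (28−26.18)²/26.18 + (18−13.73)²/13.73 + (20−24.27)²/24.27 = 3.0786
df = 2
p-value (upper-tail) = 0.21454
At α=0.05: p ≥ α → fail to reject H₀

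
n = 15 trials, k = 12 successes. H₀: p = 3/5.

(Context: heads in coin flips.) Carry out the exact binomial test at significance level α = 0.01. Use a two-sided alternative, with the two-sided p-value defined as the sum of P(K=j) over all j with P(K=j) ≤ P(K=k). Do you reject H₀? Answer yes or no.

Exact binomial: n=15, k=12, p₀=3/5=0.6000
P(X=j) = C(n,j)·p₀^j·(1−p₀)^(n−j); p = Σ P(X=j) over j with P(X=j) ≤ P(X=12)
p-value (two-sided) = 0.18555
At α=0.01: p ≥ α → fail to reject H₀

reject H₀: no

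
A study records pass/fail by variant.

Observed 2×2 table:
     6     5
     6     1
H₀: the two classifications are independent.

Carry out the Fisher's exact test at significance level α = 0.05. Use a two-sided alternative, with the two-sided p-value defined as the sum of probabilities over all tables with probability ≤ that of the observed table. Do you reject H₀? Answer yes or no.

reject H₀: no

Margins: r₁=11, r₂=7, c₁=12, c₂=6, n=18
p_obs = C(11,6)·C(7,6)/C(18,12); sum pmf over tables with pmf ≤ p_obs
p-value (two-sided) = 0.31561
At α=0.05: p ≥ α → fail to reject H₀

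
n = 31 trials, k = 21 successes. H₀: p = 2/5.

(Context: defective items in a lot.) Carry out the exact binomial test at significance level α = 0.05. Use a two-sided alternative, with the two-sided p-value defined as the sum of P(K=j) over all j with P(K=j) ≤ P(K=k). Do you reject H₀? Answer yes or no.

Exact binomial: n=31, k=21, p₀=2/5=0.4000
P(X=j) = C(n,j)·p₀^j·(1−p₀)^(n−j); p = Σ P(X=j) over j with P(X=j) ≤ P(X=21)
p-value (two-sided) = 0.00269
At α=0.05: p < α → reject H₀

reject H₀: yes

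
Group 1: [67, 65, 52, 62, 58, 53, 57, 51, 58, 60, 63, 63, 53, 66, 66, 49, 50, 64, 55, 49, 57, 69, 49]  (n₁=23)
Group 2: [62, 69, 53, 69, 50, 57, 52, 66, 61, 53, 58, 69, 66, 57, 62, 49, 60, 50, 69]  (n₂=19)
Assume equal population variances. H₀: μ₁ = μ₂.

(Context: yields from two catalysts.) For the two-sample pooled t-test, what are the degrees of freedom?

df = n₁ + n₂ − 2 = 23 + 19 − 2 = 40

degrees of freedom = 40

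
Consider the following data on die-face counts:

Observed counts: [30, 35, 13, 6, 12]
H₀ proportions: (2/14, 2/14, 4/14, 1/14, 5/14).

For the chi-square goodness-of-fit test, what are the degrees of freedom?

df = k − 1 = 5 − 1 = 4

degrees of freedom = 4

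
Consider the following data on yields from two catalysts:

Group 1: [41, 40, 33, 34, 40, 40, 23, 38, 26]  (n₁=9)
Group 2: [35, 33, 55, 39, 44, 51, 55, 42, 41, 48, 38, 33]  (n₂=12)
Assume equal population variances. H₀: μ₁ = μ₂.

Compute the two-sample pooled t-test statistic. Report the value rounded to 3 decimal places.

test statistic = -2.404

x̄₁=35.000, s₁=6.614, n₁=9
x̄₂=42.833, s₂=7.907, n₂=12
s_p² = [8·6.614² + 11·7.907²]/19 = 54.6140
SE = √(s_p²·(1/9+1/12)) = 3.2587
t = (35.000−42.833)/3.2587 = -2.4038
df = 19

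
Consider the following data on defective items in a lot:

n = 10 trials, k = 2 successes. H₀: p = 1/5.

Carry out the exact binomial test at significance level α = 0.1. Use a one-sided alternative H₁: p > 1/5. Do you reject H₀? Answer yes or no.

Exact binomial: n=10, k=2, p₀=1/5=0.2000
P(X≥2) from Σ C(n,i)·p₀^i·(1−p₀)^(n−i)
p-value (one-sided, H₁ greater) = 0.62419
At α=0.1: p ≥ α → fail to reject H₀

reject H₀: no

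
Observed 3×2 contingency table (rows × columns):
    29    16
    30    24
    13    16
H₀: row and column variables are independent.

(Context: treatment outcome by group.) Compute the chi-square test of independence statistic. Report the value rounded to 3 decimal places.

test statistic = 2.776

Row totals [45, 54, 29], col totals [72, 56], n=128
χ² = (29−25.31)²/25.31 + (16−19.69)²/19.69 + (30−30.38)²/30.38 + (24−23.62)²/23.62 + (13−16.31)²/16.31 + (16−12.69)²/12.69 = 2.7759
df = 2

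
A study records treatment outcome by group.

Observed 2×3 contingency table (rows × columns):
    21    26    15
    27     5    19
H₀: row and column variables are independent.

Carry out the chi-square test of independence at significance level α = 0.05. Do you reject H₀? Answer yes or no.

reject H₀: yes

Row totals [62, 51], col totals [48, 31, 34], n=113
χ² = (21−26.34)²/26.34 + (26−17.01)²/17.01 + (15−18.65)²/18.65 + (27−21.66)²/21.66 + (5−13.99)²/13.99 + (19−15.35)²/15.35 = 14.5131
df = 2
p-value (upper-tail) = 0.00071
At α=0.05: p < α → reject H₀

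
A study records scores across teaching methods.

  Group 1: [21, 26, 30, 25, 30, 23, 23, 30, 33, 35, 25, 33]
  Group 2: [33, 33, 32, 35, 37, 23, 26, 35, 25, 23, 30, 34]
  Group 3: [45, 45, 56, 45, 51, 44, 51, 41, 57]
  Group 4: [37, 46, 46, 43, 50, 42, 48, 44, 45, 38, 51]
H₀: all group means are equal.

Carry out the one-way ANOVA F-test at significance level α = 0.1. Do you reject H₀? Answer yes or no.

reject H₀: yes

Group means [27.83, 30.50, 48.33, 44.55], grand mean 36.932
SSB = Σnᵢ(x̄ᵢ−x̄)² = 3297.402; SSW = ΣΣ(x−x̄ᵢ)² = 955.394
MSB = 3297.402/3 = 1099.1338; MSW = 955.394/40 = 23.8848
F = MSB/MSW = 46.0180
df = (3, 40)
p-value (upper-tail) = 0.00000
At α=0.1: p < α → reject H₀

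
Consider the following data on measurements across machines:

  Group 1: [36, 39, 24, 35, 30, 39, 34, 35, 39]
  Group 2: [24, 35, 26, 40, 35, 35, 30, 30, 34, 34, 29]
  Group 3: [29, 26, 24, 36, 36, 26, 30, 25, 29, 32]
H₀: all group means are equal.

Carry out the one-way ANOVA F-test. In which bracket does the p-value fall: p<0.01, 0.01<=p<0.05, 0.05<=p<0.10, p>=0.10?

p-value bracket: 0.05<=p<0.10

Group means [34.56, 32.00, 29.30], grand mean 31.867
SSB = Σnᵢ(x̄ᵢ−x̄)² = 131.144; SSW = ΣΣ(x−x̄ᵢ)² = 576.322
MSB = 131.144/2 = 65.5722; MSW = 576.322/27 = 21.3453
F = MSB/MSW = 3.0720
df = (2, 27)
p-value (upper-tail) = 0.06280
→ bracket: 0.05<=p<0.10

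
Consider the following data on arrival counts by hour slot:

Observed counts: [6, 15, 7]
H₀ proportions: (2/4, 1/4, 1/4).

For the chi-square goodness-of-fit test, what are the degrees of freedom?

degrees of freedom = 2

df = k − 1 = 3 − 1 = 2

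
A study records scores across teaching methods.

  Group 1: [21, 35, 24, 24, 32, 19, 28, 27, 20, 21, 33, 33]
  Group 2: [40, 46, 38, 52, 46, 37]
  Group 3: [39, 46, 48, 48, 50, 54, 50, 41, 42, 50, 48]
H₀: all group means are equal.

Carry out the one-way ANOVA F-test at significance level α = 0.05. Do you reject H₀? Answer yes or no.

reject H₀: yes

Group means [26.42, 43.17, 46.91], grand mean 37.655
SSB = Σnᵢ(x̄ᵢ−x̄)² = 2639.893; SSW = ΣΣ(x−x̄ᵢ)² = 734.659
MSB = 2639.893/2 = 1319.9463; MSW = 734.659/26 = 28.2561
F = MSB/MSW = 46.7136
df = (2, 26)
p-value (upper-tail) = 0.00000
At α=0.05: p < α → reject H₀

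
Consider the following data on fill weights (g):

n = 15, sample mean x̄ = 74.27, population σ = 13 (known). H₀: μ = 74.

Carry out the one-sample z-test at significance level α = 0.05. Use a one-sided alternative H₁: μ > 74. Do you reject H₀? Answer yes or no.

reject H₀: no

SE = σ/√n = 13/√15 = 3.3566
z = (x̄−μ₀)/SE = (74.27−74)/3.3566 = 0.0804
p-value (one-sided, H₁ greater) = 0.46794
At α=0.05: p ≥ α → fail to reject H₀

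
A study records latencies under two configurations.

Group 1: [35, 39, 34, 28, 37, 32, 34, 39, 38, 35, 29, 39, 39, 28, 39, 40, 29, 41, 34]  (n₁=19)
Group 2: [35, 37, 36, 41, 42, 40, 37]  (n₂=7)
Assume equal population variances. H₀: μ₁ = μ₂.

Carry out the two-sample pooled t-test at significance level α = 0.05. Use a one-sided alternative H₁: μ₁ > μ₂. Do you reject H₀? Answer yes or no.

reject H₀: no

x̄₁=35.211, s₁=4.315, n₁=19
x̄₂=38.286, s₂=2.690, n₂=7
s_p² = [18·4.315² + 6·2.690²]/24 = 15.7744
SE = √(s_p²·(1/19+1/7)) = 1.7561
t = (35.211−38.286)/1.7561 = -1.7512
df = 24
p-value (one-sided, H₁ greater) = 0.95366
At α=0.05: p ≥ α → fail to reject H₀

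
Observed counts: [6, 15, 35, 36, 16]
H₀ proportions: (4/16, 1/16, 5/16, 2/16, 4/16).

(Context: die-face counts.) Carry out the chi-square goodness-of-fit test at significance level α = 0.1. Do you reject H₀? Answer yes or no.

n = 108; E_i = n·p_i = [27.00, 6.75, 33.75, 13.50, 27.00]
χ² = (6−27.00)²/27.00 + (15−6.75)²/6.75 + (35−33.75)²/33.75 + (36−13.50)²/13.50 + (16−27.00)²/27.00 = 68.4444
df = 4
p-value (upper-tail) = 0.00000
At α=0.1: p < α → reject H₀

reject H₀: yes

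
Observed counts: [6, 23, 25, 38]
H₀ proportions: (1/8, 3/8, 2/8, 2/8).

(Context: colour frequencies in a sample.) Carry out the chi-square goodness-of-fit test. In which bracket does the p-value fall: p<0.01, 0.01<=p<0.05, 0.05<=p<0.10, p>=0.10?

n = 92; E_i = n·p_i = [11.50, 34.50, 23.00, 23.00]
χ² = (6−11.50)²/11.50 + (23−34.50)²/34.50 + (25−23.00)²/23.00 + (38−23.00)²/23.00 = 16.4203
df = 3
p-value (upper-tail) = 0.00093
→ bracket: p<0.01

p-value bracket: p<0.01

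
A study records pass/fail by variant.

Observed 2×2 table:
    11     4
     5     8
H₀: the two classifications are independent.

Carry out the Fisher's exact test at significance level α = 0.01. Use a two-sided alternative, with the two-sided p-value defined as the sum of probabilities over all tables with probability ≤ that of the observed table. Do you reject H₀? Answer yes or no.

reject H₀: no

Margins: r₁=15, r₂=13, c₁=16, c₂=12, n=28
p_obs = C(15,11)·C(13,5)/C(28,16); sum pmf over tables with pmf ≤ p_obs
p-value (two-sided) = 0.12482
At α=0.01: p ≥ α → fail to reject H₀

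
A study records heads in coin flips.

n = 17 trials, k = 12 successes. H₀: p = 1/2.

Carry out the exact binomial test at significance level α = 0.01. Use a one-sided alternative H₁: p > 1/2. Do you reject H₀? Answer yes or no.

reject H₀: no

Exact binomial: n=17, k=12, p₀=1/2=0.5000
P(X≥12) from Σ C(n,i)·p₀^i·(1−p₀)^(n−i)
p-value (one-sided, H₁ greater) = 0.07173
At α=0.01: p ≥ α → fail to reject H₀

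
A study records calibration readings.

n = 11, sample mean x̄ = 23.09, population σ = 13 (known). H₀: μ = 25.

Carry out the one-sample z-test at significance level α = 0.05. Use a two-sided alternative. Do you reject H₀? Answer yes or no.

reject H₀: no

SE = σ/√n = 13/√11 = 3.9196
z = (x̄−μ₀)/SE = (23.09−25)/3.9196 = -0.4873
p-value (two-sided) = 0.62605
At α=0.05: p ≥ α → fail to reject H₀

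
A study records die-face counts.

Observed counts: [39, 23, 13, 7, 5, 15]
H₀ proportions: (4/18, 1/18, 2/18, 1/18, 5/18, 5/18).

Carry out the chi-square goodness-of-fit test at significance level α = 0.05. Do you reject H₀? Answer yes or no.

n = 102; E_i = n·p_i = [22.67, 5.67, 11.33, 5.67, 28.33, 28.33]
χ² = (39−22.67)²/22.67 + (23−5.67)²/5.67 + (13−11.33)²/11.33 + (7−5.67)²/5.67 + (5−28.33)²/28.33 + (15−28.33)²/28.33 = 90.8382
df = 5
p-value (upper-tail) = 0.00000
At α=0.05: p < α → reject H₀

reject H₀: yes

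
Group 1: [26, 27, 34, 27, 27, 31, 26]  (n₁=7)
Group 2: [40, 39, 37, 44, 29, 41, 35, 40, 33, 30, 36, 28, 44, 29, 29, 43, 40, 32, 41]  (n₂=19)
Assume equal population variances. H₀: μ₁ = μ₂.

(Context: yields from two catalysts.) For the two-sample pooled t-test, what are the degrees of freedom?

degrees of freedom = 24

df = n₁ + n₂ − 2 = 7 + 19 − 2 = 24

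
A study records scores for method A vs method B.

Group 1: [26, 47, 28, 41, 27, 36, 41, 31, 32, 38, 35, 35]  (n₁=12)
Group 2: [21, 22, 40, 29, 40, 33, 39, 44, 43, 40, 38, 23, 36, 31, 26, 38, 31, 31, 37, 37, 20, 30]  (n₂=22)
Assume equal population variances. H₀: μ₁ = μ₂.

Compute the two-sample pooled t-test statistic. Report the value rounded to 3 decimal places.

x̄₁=34.750, s₁=6.355, n₁=12
x̄₂=33.136, s₂=7.285, n₂=22
s_p² = [11·6.355² + 21·7.285²]/32 = 48.7138
SE = √(s_p²·(1/12+1/22)) = 2.5047
t = (34.750−33.136)/2.5047 = 0.6442
df = 32

test statistic = 0.644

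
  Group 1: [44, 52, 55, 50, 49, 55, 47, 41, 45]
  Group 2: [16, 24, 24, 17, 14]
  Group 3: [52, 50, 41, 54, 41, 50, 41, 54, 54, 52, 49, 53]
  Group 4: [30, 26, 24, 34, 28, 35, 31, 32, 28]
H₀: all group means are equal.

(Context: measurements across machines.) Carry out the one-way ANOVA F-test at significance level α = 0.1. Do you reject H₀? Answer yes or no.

Group means [48.67, 19.00, 49.25, 29.78], grand mean 39.771
SSB = Σnᵢ(x̄ᵢ−x̄)² = 4846.366; SSW = ΣΣ(x−x̄ᵢ)² = 685.806
MSB = 4846.366/3 = 1615.4553; MSW = 685.806/31 = 22.1228
F = MSB/MSW = 73.0223
df = (3, 31)
p-value (upper-tail) = 0.00000
At α=0.1: p < α → reject H₀

reject H₀: yes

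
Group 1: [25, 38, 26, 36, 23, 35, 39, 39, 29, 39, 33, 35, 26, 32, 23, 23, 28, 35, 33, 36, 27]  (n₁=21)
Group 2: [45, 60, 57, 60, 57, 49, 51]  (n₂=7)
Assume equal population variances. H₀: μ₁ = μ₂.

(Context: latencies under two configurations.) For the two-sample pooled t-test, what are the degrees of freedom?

degrees of freedom = 26

df = n₁ + n₂ − 2 = 21 + 7 − 2 = 26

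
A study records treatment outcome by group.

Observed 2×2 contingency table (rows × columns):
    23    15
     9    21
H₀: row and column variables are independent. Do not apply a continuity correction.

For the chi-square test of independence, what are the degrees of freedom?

df = (r−1)(c−1) = (2−1)·(2−1) = 1

degrees of freedom = 1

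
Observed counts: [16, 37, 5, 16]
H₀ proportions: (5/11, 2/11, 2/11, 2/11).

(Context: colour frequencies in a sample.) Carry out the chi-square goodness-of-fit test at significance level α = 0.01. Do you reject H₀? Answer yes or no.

n = 74; E_i = n·p_i = [33.64, 13.45, 13.45, 13.45]
χ² = (16−33.64)²/33.64 + (37−13.45)²/13.45 + (5−13.45)²/13.45 + (16−13.45)²/13.45 = 56.2459
df = 3
p-value (upper-tail) = 0.00000
At α=0.01: p < α → reject H₀

reject H₀: yes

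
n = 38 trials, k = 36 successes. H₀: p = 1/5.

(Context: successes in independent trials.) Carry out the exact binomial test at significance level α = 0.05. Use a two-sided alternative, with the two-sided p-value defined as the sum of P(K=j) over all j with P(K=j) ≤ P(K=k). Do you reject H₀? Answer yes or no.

Exact binomial: n=38, k=36, p₀=1/5=0.2000
P(X=j) = C(n,j)·p₀^j·(1−p₀)^(n−j); p = Σ P(X=j) over j with P(X=j) ≤ P(X=36)
p-value (two-sided) = 0.00000
At α=0.05: p < α → reject H₀

reject H₀: yes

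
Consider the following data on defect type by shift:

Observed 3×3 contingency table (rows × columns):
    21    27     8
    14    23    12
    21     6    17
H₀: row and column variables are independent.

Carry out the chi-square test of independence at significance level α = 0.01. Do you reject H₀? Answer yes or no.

reject H₀: yes

Row totals [56, 49, 44], col totals [56, 56, 37], n=149
χ² = (21−21.05)²/21.05 + (27−21.05)²/21.05 + (8−13.91)²/13.91 + (14−18.42)²/18.42 + (23−18.42)²/18.42 + (12−12.17)²/12.17 + (21−16.54)²/16.54 + (6−16.54)²/16.54 + (17−10.93)²/10.93 = 17.6893
df = 4
p-value (upper-tail) = 0.00142
At α=0.01: p < α → reject H₀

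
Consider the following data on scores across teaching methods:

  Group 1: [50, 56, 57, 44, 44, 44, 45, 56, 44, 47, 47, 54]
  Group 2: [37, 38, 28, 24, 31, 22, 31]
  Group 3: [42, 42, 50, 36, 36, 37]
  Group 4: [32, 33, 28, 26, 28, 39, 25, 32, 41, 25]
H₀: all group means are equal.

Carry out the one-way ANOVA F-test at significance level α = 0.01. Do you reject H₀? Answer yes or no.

reject H₀: yes

Group means [49.00, 30.14, 40.50, 30.90], grand mean 38.600
SSB = Σnᵢ(x̄ᵢ−x̄)² = 2413.143; SSW = ΣΣ(x−x̄ᵢ)² = 963.257
MSB = 2413.143/3 = 804.3810; MSW = 963.257/31 = 31.0728
F = MSB/MSW = 25.8870
df = (3, 31)
p-value (upper-tail) = 0.00000
At α=0.01: p < α → reject H₀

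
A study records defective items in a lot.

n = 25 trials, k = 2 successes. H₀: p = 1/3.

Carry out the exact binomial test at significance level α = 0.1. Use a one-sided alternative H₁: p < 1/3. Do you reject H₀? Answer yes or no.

Exact binomial: n=25, k=2, p₀=1/3=0.3333
P(X≤2) from Σ C(n,i)·p₀^i·(1−p₀)^(n−i)
p-value (one-sided, H₁ less) = 0.00350
At α=0.1: p < α → reject H₀

reject H₀: yes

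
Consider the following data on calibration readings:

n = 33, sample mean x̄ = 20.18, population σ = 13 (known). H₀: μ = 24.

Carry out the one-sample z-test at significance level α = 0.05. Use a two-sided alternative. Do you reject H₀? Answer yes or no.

SE = σ/√n = 13/√33 = 2.2630
z = (x̄−μ₀)/SE = (20.18−24)/2.2630 = -1.6880
p-value (two-sided) = 0.09141
At α=0.05: p ≥ α → fail to reject H₀

reject H₀: no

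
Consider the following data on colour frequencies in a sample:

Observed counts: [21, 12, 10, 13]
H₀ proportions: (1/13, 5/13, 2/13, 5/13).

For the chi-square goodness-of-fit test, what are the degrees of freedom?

degrees of freedom = 3

df = k − 1 = 4 − 1 = 3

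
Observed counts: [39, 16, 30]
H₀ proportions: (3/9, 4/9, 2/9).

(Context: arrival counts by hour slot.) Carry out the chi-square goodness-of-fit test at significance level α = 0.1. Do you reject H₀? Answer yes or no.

reject H₀: yes

n = 85; E_i = n·p_i = [28.33, 37.78, 18.89]
χ² = (39−28.33)²/28.33 + (16−37.78)²/37.78 + (30−18.89)²/18.89 = 23.1059
df = 2
p-value (upper-tail) = 0.00001
At α=0.1: p < α → reject H₀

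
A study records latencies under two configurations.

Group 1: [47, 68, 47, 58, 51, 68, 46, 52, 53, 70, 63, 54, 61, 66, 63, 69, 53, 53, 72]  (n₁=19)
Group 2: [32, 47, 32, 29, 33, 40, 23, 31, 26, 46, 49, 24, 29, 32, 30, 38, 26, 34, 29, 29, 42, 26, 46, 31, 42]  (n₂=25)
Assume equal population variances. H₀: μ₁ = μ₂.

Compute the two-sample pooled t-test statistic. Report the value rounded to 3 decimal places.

x̄₁=58.632, s₁=8.623, n₁=19
x̄₂=33.840, s₂=7.696, n₂=25
s_p² = [18·8.623² + 24·7.696²]/42 = 65.7091
SE = √(s_p²·(1/19+1/25)) = 2.4671
t = (58.632−33.840)/2.4671 = 10.0487
df = 42

test statistic = 10.049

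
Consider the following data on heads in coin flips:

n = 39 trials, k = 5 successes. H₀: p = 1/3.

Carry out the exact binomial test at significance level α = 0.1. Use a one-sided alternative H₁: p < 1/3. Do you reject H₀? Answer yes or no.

Exact binomial: n=39, k=5, p₀=1/3=0.3333
P(X≤5) from Σ C(n,i)·p₀^i·(1−p₀)^(n−i)
p-value (one-sided, H₁ less) = 0.00332
At α=0.1: p < α → reject H₀

reject H₀: yes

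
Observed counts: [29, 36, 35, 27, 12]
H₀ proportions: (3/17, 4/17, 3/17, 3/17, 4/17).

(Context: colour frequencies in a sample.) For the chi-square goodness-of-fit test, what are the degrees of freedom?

degrees of freedom = 4

df = k − 1 = 5 − 1 = 4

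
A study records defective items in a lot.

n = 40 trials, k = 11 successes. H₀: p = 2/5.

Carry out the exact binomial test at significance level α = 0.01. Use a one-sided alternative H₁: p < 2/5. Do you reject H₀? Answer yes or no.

reject H₀: no

Exact binomial: n=40, k=11, p₀=2/5=0.4000
P(X≤11) from Σ C(n,i)·p₀^i·(1−p₀)^(n−i)
p-value (one-sided, H₁ less) = 0.07095
At α=0.01: p ≥ α → fail to reject H₀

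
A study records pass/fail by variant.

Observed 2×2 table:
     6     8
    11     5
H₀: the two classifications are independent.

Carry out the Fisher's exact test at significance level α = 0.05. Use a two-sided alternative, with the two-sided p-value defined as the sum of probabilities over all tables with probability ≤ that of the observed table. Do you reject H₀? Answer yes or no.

reject H₀: no

Margins: r₁=14, r₂=16, c₁=17, c₂=13, n=30
p_obs = C(14,6)·C(16,11)/C(30,17); sum pmf over tables with pmf ≤ p_obs
p-value (two-sided) = 0.26851
At α=0.05: p ≥ α → fail to reject H₀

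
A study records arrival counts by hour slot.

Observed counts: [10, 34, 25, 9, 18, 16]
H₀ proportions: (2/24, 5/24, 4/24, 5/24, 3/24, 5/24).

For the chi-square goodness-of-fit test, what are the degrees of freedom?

degrees of freedom = 5

df = k − 1 = 6 − 1 = 5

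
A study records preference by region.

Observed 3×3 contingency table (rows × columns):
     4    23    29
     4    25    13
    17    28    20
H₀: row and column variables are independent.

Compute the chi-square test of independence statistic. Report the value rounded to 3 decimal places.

test statistic = 14.620

Row totals [56, 42, 65], col totals [25, 76, 62], n=163
χ² = (4−8.59)²/8.59 + (23−26.11)²/26.11 + (29−21.30)²/21.30 + (4−6.44)²/6.44 + (25−19.58)²/19.58 + (13−15.98)²/15.98 + (17−9.97)²/9.97 + (28−30.31)²/30.31 + (20−24.72)²/24.72 = 14.6201
df = 4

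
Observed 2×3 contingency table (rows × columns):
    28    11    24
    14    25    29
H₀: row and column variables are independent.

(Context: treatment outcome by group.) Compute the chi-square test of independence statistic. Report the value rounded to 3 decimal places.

test statistic = 10.407

Row totals [63, 68], col totals [42, 36, 53], n=131
χ² = (28−20.20)²/20.20 + (11−17.31)²/17.31 + (24−25.49)²/25.49 + (14−21.80)²/21.80 + (25−18.69)²/18.69 + (29−27.51)²/27.51 = 10.4071
df = 2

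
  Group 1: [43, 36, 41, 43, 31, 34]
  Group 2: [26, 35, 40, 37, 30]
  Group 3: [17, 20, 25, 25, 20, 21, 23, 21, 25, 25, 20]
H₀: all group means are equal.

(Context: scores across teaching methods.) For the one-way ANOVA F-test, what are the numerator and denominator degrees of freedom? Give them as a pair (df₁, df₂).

k = 3 groups, N = 22 total
df = (k−1, N−k) = (3−1, 22−3) = (2, 19)

degrees of freedom = [2, 19]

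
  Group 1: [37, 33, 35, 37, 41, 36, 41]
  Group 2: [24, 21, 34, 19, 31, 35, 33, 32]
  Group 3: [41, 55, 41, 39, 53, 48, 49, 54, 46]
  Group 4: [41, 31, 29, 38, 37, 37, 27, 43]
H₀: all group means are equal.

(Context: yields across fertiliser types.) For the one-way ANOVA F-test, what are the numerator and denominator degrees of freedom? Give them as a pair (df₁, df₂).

degrees of freedom = [3, 28]

k = 4 groups, N = 32 total
df = (k−1, N−k) = (4−1, 32−4) = (3, 28)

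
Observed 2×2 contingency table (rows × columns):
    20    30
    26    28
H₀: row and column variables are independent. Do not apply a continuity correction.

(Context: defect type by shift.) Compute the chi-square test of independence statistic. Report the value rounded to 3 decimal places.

Row totals [50, 54], col totals [46, 58], n=104
χ² = (20−22.12)²/22.12 + (30−27.88)²/27.88 + (26−23.88)²/23.88 + (28−30.12)²/30.12 = 0.6988
df = 1

test statistic = 0.699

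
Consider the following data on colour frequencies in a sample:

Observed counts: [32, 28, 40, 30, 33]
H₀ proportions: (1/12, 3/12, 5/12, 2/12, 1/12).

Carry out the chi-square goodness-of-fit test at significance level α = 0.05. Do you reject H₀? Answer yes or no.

reject H₀: yes

n = 163; E_i = n·p_i = [13.58, 40.75, 67.92, 27.17, 13.58]
χ² = (32−13.58)²/13.58 + (28−40.75)²/40.75 + (40−67.92)²/67.92 + (30−27.17)²/27.17 + (33−13.58)²/13.58 = 68.4847
df = 4
p-value (upper-tail) = 0.00000
At α=0.05: p < α → reject H₀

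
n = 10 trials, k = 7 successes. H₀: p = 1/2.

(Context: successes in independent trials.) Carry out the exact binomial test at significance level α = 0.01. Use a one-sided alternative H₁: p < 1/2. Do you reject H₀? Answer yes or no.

reject H₀: no

Exact binomial: n=10, k=7, p₀=1/2=0.5000
P(X≤7) from Σ C(n,i)·p₀^i·(1−p₀)^(n−i)
p-value (one-sided, H₁ less) = 0.94531
At α=0.01: p ≥ α → fail to reject H₀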